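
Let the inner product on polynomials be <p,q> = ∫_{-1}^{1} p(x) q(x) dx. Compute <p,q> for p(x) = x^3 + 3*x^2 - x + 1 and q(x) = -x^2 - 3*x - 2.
<p,q> = -136/15

Expand the product: p(x)·q(x) = -x^5 - 6*x^4 - 10*x^3 - 4*x^2 - x - 2.
∫_{-1}^{1} of each monomial x^k gives [2/(k+1) if k even, 0 if k odd]. Integrating term-by-term (or equivalently evaluating the antiderivative F(x) = -x^6/6 - 6*x^5/5 - 5*x^4/2 - 4*x^3/3 - x^2/2 - 2*x at the endpoints):
  F(1) − F(−1) = -77/10 − (41/30) = -136/15.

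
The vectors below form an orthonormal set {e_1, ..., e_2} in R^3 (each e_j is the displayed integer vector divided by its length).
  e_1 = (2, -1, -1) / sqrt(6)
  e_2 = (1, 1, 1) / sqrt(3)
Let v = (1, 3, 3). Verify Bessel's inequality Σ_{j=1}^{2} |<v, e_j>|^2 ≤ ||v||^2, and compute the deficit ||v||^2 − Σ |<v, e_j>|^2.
Σ |<v, e_j>|^2 = 19; ||v||^2 = 19; deficit = 0

Write each e_j = u_j / sqrt(<u_j, u_j>) where u_j is the displayed integer vector. Then <v, e_j> = <v, u_j> / sqrt(<u_j, u_j>), so |<v, e_j>|^2 = <v, u_j>^2 / <u_j, u_j>.
Coefficients: <v, e_1> = -4/sqrt(6), <v, e_2> = 7/sqrt(3).
Square and sum: Σ |<v, e_j>|^2 = 19.
Compute ||v||^2 = v·v = 19.
Deficit = 19 − 19 = 0 ≥ 0, confirming Bessel's inequality. (The deficit equals ||v − Σ <v,e_j> e_j||^2, the squared distance from v to span{e_j}.)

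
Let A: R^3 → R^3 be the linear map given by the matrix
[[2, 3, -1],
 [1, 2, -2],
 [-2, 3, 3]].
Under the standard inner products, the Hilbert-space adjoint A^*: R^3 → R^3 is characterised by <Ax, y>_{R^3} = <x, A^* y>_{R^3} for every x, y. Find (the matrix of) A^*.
A^* = A^T =
[[2, 1, -2],
 [3, 2, 3],
 [-1, -2, 3]]

For real matrices with standard dot products, the defining identity <Ax, y> = <x, A^* y> gives (Ax)^T y = x^T (A^*) y, i.e. x^T A^T y = x^T (A^*) y. Since this holds for all x, y, we must have A^* = A^T. Therefore
A^* =
[[2, 1, -2],
 [3, 2, 3],
 [-1, -2, 3]].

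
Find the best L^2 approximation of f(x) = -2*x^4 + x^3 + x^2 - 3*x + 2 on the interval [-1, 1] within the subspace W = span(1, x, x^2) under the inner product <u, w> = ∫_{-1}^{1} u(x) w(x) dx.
g(x) = -5*x^2/7 - 12*x/5 + 76/35

The best approximation g ∈ W is the orthogonal projection of f onto W. Writing g = a_0 + a_1 x + a_2 x^2, the coefficients solve the normal equations G · a = b where
  G_{ij} = <φ_i, φ_j> and b_i = <f, φ_i>, with φ_0 = 1, φ_1 = x, φ_2 = x^2.
G =
  [2, 0, 2/3]
  [0, 2/3, 0]
  [2/3, 0, 2/5],
b = (58/15, -8/5, 122/105).
Solving gives a_0 = 76/35, a_1 = -12/5, a_2 = -5/7, so
  g(x) = -5*x^2/7 - 12*x/5 + 76/35.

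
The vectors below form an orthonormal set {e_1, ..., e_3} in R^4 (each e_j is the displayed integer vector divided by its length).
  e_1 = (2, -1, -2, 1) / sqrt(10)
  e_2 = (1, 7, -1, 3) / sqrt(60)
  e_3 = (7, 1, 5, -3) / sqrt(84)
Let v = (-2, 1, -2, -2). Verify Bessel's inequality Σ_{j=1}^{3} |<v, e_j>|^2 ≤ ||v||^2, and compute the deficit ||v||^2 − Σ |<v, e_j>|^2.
Σ |<v, e_j>|^2 = 61/14; ||v||^2 = 13; deficit = 121/14

Write each e_j = u_j / sqrt(<u_j, u_j>) where u_j is the displayed integer vector. Then <v, e_j> = <v, u_j> / sqrt(<u_j, u_j>), so |<v, e_j>|^2 = <v, u_j>^2 / <u_j, u_j>.
Coefficients: <v, e_1> = -3/sqrt(10), <v, e_2> = 1/sqrt(60), <v, e_3> = -17/sqrt(84).
Square and sum: Σ |<v, e_j>|^2 = 61/14.
Compute ||v||^2 = v·v = 13.
Deficit = 13 − 61/14 = 121/14 ≥ 0, confirming Bessel's inequality. (The deficit equals ||v − Σ <v,e_j> e_j||^2, the squared distance from v to span{e_j}.)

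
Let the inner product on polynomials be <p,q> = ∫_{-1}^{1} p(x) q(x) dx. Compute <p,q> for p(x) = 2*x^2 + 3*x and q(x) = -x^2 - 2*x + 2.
<p,q> = -32/15

Expand the product: p(x)·q(x) = -2*x^4 - 7*x^3 - 2*x^2 + 6*x.
∫_{-1}^{1} of each monomial x^k gives [2/(k+1) if k even, 0 if k odd]. Integrating term-by-term (or equivalently evaluating the antiderivative F(x) = -2*x^5/5 - 7*x^4/4 - 2*x^3/3 + 3*x^2 at the endpoints):
  F(1) − F(−1) = 11/60 − (139/60) = -32/15.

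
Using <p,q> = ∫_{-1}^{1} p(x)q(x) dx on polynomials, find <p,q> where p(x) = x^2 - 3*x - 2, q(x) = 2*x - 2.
<p,q> = 8/3

Expand the product: p(x)·q(x) = 2*x^3 - 8*x^2 + 2*x + 4.
∫_{-1}^{1} of each monomial x^k gives [2/(k+1) if k even, 0 if k odd]. Integrating term-by-term (or equivalently evaluating the antiderivative F(x) = x^4/2 - 8*x^3/3 + x^2 + 4*x at the endpoints):
  F(1) − F(−1) = 17/6 − (1/6) = 8/3.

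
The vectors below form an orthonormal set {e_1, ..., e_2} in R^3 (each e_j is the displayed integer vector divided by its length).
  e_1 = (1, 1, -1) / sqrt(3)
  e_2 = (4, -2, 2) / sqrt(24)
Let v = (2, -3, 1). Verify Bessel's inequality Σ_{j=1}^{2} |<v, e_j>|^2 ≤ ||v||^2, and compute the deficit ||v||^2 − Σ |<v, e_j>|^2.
Σ |<v, e_j>|^2 = 12; ||v||^2 = 14; deficit = 2

Write each e_j = u_j / sqrt(<u_j, u_j>) where u_j is the displayed integer vector. Then <v, e_j> = <v, u_j> / sqrt(<u_j, u_j>), so |<v, e_j>|^2 = <v, u_j>^2 / <u_j, u_j>.
Coefficients: <v, e_1> = -2/sqrt(3), <v, e_2> = 16/sqrt(24).
Square and sum: Σ |<v, e_j>|^2 = 12.
Compute ||v||^2 = v·v = 14.
Deficit = 14 − 12 = 2 ≥ 0, confirming Bessel's inequality. (The deficit equals ||v − Σ <v,e_j> e_j||^2, the squared distance from v to span{e_j}.)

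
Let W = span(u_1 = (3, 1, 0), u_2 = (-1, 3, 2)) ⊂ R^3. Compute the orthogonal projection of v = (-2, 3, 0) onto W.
proj_W(v) = (-59/35, 72/35, 11/7)

Set up U = [u_1 | ... | u_2] ∈ R^(3×2). The projector onto W = col(U) is P = U (U^T U)^(-1) U^T.
Compute U^T U =
  [10, 0]
  [0, 14],
and U^T v = (-3, 11).
Solve U^T U · c = U^T v for the coefficients: c = (-3/10, 11/14). The projection is proj_W(v) = U c.
Check: (v - proj_W(v)) · u_1 = 0  (should be 0).
Check: (v - proj_W(v)) · u_2 = 0  (should be 0).
Result: proj_W(v) = (-59/35, 72/35, 11/7).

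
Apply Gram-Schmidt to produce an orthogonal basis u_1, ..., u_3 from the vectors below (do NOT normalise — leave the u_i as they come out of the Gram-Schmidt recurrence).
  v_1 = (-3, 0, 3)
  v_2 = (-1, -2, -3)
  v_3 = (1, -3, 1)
Orthogonal basis:
  u_1 = (-3, 0, 3)
  u_2 = (-2, -2, -2)
  u_3 = (4/3, -8/3, 4/3)

Apply the Gram-Schmidt recurrence
  u_1 = v_1
  u_i = v_i − Σ_{j<i} ((v_i · u_j) / (u_j · u_j)) · u_j.

Step by step this gives:
  u_1 = (-3, 0, 3)
  u_2 = (-2, -2, -2)
  u_3 = (4/3, -8/3, 4/3)

Orthogonality check:
  u_2 · u_1 = 0 (should be 0)
  u_3 · u_1 = 0 (should be 0)
  u_3 · u_2 = 0 (should be 0)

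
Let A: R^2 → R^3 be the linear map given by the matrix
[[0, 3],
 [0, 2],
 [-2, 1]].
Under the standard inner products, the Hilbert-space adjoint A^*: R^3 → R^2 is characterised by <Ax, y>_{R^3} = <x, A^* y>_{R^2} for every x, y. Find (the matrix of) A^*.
A^* = A^T =
[[0, 0, -2],
 [3, 2, 1]]

For real matrices with standard dot products, the defining identity <Ax, y> = <x, A^* y> gives (Ax)^T y = x^T (A^*) y, i.e. x^T A^T y = x^T (A^*) y. Since this holds for all x, y, we must have A^* = A^T. Therefore
A^* =
[[0, 0, -2],
 [3, 2, 1]].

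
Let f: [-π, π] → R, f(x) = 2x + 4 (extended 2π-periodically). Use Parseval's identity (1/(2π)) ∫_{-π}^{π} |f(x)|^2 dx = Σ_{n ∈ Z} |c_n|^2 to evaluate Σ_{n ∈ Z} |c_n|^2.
Σ |c_n|^2 = 4π^2/3 + 16

Expand and integrate term by term over [-π, π]:
  ∫ (2x)^2 dx = 4·(2π^3/3); ∫ 2·2·(4)·x dx = 0 (odd integrand); ∫ 4^2 dx = 16·2π.
So (1/(2π)) ∫_{-π}^{π} (2x + 4)^2 dx = 4π^2/3 + 16 = 4π^2/3 + 16.
Parseval ⇒ Σ |c_n|^2 = 4π^2/3 + 16.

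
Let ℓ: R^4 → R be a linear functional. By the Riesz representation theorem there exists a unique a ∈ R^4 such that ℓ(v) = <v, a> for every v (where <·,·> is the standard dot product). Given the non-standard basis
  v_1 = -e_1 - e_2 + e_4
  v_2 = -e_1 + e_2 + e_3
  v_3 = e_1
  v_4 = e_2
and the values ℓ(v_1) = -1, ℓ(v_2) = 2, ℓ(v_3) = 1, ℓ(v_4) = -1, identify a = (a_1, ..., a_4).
a = (1, -1, 4, -1)

Write a = (a_1, ..., a_4) in the standard basis. For each basis vector v_i, ℓ(v_i) = <v_i, a> is a linear equation in the a_j's. Collect the n equations into a matrix system V a = ℓ, where row i of V is v_i (expressed in the standard basis). Since V is invertible (lower-triangular with 1s on the diagonal, up to permutation), solve by back-substitution:
  V =
[[-1, -1, 0, 1],
 [-1, 1, 1, 0],
 [1, 0, 0, 0],
 [0, 1, 0, 0]]
  V a = (-1, 2, 1, -1)
Solving gives a = (1, -1, 4, -1).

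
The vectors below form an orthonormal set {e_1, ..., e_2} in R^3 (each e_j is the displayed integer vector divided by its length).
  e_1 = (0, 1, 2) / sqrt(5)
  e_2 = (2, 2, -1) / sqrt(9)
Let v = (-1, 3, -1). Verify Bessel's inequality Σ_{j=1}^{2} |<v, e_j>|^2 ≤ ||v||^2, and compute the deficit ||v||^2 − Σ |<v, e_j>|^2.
Σ |<v, e_j>|^2 = 134/45; ||v||^2 = 11; deficit = 361/45

Write each e_j = u_j / sqrt(<u_j, u_j>) where u_j is the displayed integer vector. Then <v, e_j> = <v, u_j> / sqrt(<u_j, u_j>), so |<v, e_j>|^2 = <v, u_j>^2 / <u_j, u_j>.
Coefficients: <v, e_1> = 1/sqrt(5), <v, e_2> = 5/sqrt(9).
Square and sum: Σ |<v, e_j>|^2 = 134/45.
Compute ||v||^2 = v·v = 11.
Deficit = 11 − 134/45 = 361/45 ≥ 0, confirming Bessel's inequality. (The deficit equals ||v − Σ <v,e_j> e_j||^2, the squared distance from v to span{e_j}.)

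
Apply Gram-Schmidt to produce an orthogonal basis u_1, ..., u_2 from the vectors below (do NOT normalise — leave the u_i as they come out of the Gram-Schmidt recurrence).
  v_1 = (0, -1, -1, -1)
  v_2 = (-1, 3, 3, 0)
Orthogonal basis:
  u_1 = (0, -1, -1, -1)
  u_2 = (-1, 1, 1, -2)

Apply the Gram-Schmidt recurrence
  u_1 = v_1
  u_i = v_i − Σ_{j<i} ((v_i · u_j) / (u_j · u_j)) · u_j.

Step by step this gives:
  u_1 = (0, -1, -1, -1)
  u_2 = (-1, 1, 1, -2)

Orthogonality check:
  u_2 · u_1 = 0 (should be 0)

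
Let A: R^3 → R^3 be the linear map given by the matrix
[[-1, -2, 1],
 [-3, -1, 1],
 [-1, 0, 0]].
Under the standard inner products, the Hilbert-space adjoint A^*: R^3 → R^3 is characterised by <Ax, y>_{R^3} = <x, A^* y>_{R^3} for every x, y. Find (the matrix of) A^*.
A^* = A^T =
[[-1, -3, -1],
 [-2, -1, 0],
 [1, 1, 0]]

For real matrices with standard dot products, the defining identity <Ax, y> = <x, A^* y> gives (Ax)^T y = x^T (A^*) y, i.e. x^T A^T y = x^T (A^*) y. Since this holds for all x, y, we must have A^* = A^T. Therefore
A^* =
[[-1, -3, -1],
 [-2, -1, 0],
 [1, 1, 0]].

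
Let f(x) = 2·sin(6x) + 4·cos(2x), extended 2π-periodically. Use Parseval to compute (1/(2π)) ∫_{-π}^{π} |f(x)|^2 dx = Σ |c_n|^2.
Σ |c_n|^2 = 10

Expand |f|^2 and use orthogonality of {sin(nx), cos(mx)} on [-π, π]:
  ∫_{-π}^{π} sin(nx)^2 dx = π, ∫ cos(mx)^2 dx = π, and cross terms integrate to 0.
So ∫_{-π}^{π} f(x)^2 dx = 2^2 · π + 4^2 · π = (4 + 16)π.
Divide by 2π: (4 + 16)/2 = 10.
By Parseval, this equals Σ |c_n|^2.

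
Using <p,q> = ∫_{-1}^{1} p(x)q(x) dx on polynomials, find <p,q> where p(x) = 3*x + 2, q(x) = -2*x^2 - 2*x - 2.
<p,q> = -44/3

Expand the product: p(x)·q(x) = -6*x^3 - 10*x^2 - 10*x - 4.
∫_{-1}^{1} of each monomial x^k gives [2/(k+1) if k even, 0 if k odd]. Integrating term-by-term (or equivalently evaluating the antiderivative F(x) = -3*x^4/2 - 10*x^3/3 - 5*x^2 - 4*x at the endpoints):
  F(1) − F(−1) = -83/6 − (5/6) = -44/3.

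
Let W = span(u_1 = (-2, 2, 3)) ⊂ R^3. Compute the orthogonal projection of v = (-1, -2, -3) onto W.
proj_W(v) = (22/17, -22/17, -33/17)

Set up U = [u_1 | ... | u_1] ∈ R^(3×1). The projector onto W = col(U) is P = U (U^T U)^(-1) U^T.
Compute U^T U =
  [17],
and U^T v = (-11).
Solve U^T U · c = U^T v for the coefficients: c = (-11/17). The projection is proj_W(v) = U c.
Check: (v - proj_W(v)) · u_1 = 0  (should be 0).
Result: proj_W(v) = (22/17, -22/17, -33/17).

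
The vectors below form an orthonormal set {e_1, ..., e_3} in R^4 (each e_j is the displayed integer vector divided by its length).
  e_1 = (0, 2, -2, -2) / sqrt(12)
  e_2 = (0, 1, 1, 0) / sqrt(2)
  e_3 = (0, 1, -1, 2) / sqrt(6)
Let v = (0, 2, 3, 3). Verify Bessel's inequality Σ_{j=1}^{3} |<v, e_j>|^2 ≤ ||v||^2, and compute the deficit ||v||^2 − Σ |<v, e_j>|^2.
Σ |<v, e_j>|^2 = 22; ||v||^2 = 22; deficit = 0

Write each e_j = u_j / sqrt(<u_j, u_j>) where u_j is the displayed integer vector. Then <v, e_j> = <v, u_j> / sqrt(<u_j, u_j>), so |<v, e_j>|^2 = <v, u_j>^2 / <u_j, u_j>.
Coefficients: <v, e_1> = -8/sqrt(12), <v, e_2> = 5/sqrt(2), <v, e_3> = 5/sqrt(6).
Square and sum: Σ |<v, e_j>|^2 = 22.
Compute ||v||^2 = v·v = 22.
Deficit = 22 − 22 = 0 ≥ 0, confirming Bessel's inequality. (The deficit equals ||v − Σ <v,e_j> e_j||^2, the squared distance from v to span{e_j}.)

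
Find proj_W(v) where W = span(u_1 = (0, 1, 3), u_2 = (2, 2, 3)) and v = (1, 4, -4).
proj_W(v) = (136/49, 22/49, -138/49)

Set up U = [u_1 | ... | u_2] ∈ R^(3×2). The projector onto W = col(U) is P = U (U^T U)^(-1) U^T.
Compute U^T U =
  [10, 11]
  [11, 17],
and U^T v = (-8, -2).
Solve U^T U · c = U^T v for the coefficients: c = (-114/49, 68/49). The projection is proj_W(v) = U c.
Check: (v - proj_W(v)) · u_1 = 0  (should be 0).
Check: (v - proj_W(v)) · u_2 = 0  (should be 0).
Result: proj_W(v) = (136/49, 22/49, -138/49).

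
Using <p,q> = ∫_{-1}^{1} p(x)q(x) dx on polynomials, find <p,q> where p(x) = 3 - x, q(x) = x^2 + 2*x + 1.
<p,q> = 20/3

Expand the product: p(x)·q(x) = -x^3 + x^2 + 5*x + 3.
∫_{-1}^{1} of each monomial x^k gives [2/(k+1) if k even, 0 if k odd]. Integrating term-by-term (or equivalently evaluating the antiderivative F(x) = -x^4/4 + x^3/3 + 5*x^2/2 + 3*x at the endpoints):
  F(1) − F(−1) = 67/12 − (-13/12) = 20/3.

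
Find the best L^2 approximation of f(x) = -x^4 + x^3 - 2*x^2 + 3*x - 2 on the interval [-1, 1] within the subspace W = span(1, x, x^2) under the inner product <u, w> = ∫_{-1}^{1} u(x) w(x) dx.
g(x) = -20*x^2/7 + 18*x/5 - 67/35

The best approximation g ∈ W is the orthogonal projection of f onto W. Writing g = a_0 + a_1 x + a_2 x^2, the coefficients solve the normal equations G · a = b where
  G_{ij} = <φ_i, φ_j> and b_i = <f, φ_i>, with φ_0 = 1, φ_1 = x, φ_2 = x^2.
G =
  [2, 0, 2/3]
  [0, 2/3, 0]
  [2/3, 0, 2/5],
b = (-86/15, 12/5, -254/105).
Solving gives a_0 = -67/35, a_1 = 18/5, a_2 = -20/7, so
  g(x) = -20*x^2/7 + 18*x/5 - 67/35.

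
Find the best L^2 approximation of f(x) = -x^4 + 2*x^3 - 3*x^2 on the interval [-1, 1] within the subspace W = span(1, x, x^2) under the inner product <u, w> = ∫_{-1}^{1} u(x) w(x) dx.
g(x) = -27*x^2/7 + 6*x/5 + 3/35

The best approximation g ∈ W is the orthogonal projection of f onto W. Writing g = a_0 + a_1 x + a_2 x^2, the coefficients solve the normal equations G · a = b where
  G_{ij} = <φ_i, φ_j> and b_i = <f, φ_i>, with φ_0 = 1, φ_1 = x, φ_2 = x^2.
G =
  [2, 0, 2/3]
  [0, 2/3, 0]
  [2/3, 0, 2/5],
b = (-12/5, 4/5, -52/35).
Solving gives a_0 = 3/35, a_1 = 6/5, a_2 = -27/7, so
  g(x) = -27*x^2/7 + 6*x/5 + 3/35.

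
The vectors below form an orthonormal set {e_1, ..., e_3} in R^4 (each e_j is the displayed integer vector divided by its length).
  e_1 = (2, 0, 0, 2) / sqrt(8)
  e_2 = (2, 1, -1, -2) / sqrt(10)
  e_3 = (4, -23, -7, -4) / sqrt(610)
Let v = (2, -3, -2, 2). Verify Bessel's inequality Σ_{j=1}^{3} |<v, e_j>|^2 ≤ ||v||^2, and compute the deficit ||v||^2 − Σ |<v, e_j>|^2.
Σ |<v, e_j>|^2 = 1183/61; ||v||^2 = 21; deficit = 98/61

Write each e_j = u_j / sqrt(<u_j, u_j>) where u_j is the displayed integer vector. Then <v, e_j> = <v, u_j> / sqrt(<u_j, u_j>), so |<v, e_j>|^2 = <v, u_j>^2 / <u_j, u_j>.
Coefficients: <v, e_1> = 8/sqrt(8), <v, e_2> = -1/sqrt(10), <v, e_3> = 83/sqrt(610).
Square and sum: Σ |<v, e_j>|^2 = 1183/61.
Compute ||v||^2 = v·v = 21.
Deficit = 21 − 1183/61 = 98/61 ≥ 0, confirming Bessel's inequality. (The deficit equals ||v − Σ <v,e_j> e_j||^2, the squared distance from v to span{e_j}.)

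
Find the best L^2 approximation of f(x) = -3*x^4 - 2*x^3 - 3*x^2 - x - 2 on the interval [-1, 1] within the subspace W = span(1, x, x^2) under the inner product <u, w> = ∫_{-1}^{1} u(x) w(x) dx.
g(x) = -39*x^2/7 - 11*x/5 - 61/35

The best approximation g ∈ W is the orthogonal projection of f onto W. Writing g = a_0 + a_1 x + a_2 x^2, the coefficients solve the normal equations G · a = b where
  G_{ij} = <φ_i, φ_j> and b_i = <f, φ_i>, with φ_0 = 1, φ_1 = x, φ_2 = x^2.
G =
  [2, 0, 2/3]
  [0, 2/3, 0]
  [2/3, 0, 2/5],
b = (-36/5, -22/15, -356/105).
Solving gives a_0 = -61/35, a_1 = -11/5, a_2 = -39/7, so
  g(x) = -39*x^2/7 - 11*x/5 - 61/35.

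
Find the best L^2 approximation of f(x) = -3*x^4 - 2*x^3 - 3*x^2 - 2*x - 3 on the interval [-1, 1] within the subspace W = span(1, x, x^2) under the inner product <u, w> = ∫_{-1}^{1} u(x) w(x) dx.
g(x) = -39*x^2/7 - 16*x/5 - 96/35

The best approximation g ∈ W is the orthogonal projection of f onto W. Writing g = a_0 + a_1 x + a_2 x^2, the coefficients solve the normal equations G · a = b where
  G_{ij} = <φ_i, φ_j> and b_i = <f, φ_i>, with φ_0 = 1, φ_1 = x, φ_2 = x^2.
G =
  [2, 0, 2/3]
  [0, 2/3, 0]
  [2/3, 0, 2/5],
b = (-46/5, -32/15, -142/35).
Solving gives a_0 = -96/35, a_1 = -16/5, a_2 = -39/7, so
  g(x) = -39*x^2/7 - 16*x/5 - 96/35.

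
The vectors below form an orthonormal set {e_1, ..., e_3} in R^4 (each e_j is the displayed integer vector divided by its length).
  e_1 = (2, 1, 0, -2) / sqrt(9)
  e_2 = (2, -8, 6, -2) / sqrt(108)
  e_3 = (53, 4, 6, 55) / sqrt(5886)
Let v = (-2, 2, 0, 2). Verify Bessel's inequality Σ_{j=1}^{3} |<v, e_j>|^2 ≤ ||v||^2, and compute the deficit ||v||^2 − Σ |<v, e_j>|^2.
Σ |<v, e_j>|^2 = 1020/109; ||v||^2 = 12; deficit = 288/109

Write each e_j = u_j / sqrt(<u_j, u_j>) where u_j is the displayed integer vector. Then <v, e_j> = <v, u_j> / sqrt(<u_j, u_j>), so |<v, e_j>|^2 = <v, u_j>^2 / <u_j, u_j>.
Coefficients: <v, e_1> = -6/sqrt(9), <v, e_2> = -24/sqrt(108), <v, e_3> = 12/sqrt(5886).
Square and sum: Σ |<v, e_j>|^2 = 1020/109.
Compute ||v||^2 = v·v = 12.
Deficit = 12 − 1020/109 = 288/109 ≥ 0, confirming Bessel's inequality. (The deficit equals ||v − Σ <v,e_j> e_j||^2, the squared distance from v to span{e_j}.)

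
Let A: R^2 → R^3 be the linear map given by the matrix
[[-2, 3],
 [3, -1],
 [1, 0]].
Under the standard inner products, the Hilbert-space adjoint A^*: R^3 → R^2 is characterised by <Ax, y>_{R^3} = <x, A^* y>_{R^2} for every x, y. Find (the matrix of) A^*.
A^* = A^T =
[[-2, 3, 1],
 [3, -1, 0]]

For real matrices with standard dot products, the defining identity <Ax, y> = <x, A^* y> gives (Ax)^T y = x^T (A^*) y, i.e. x^T A^T y = x^T (A^*) y. Since this holds for all x, y, we must have A^* = A^T. Therefore
A^* =
[[-2, 3, 1],
 [3, -1, 0]].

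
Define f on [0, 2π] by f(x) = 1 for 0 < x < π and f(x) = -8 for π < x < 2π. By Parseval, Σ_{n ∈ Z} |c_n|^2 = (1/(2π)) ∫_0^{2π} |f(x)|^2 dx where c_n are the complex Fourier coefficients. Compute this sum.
Σ |c_n|^2 = 65/2

Parseval equates the L^2 energy of f (normalised by 1/(2π)) with the ℓ^2 sum of its Fourier coefficients: (1/(2π)) ∫_0^{2π} |f|^2 = Σ |c_n|^2.
Compute the left side: (1/(2π)) [∫_0^π 1^2 dx + ∫_π^{2π} (-8)^2 dx] = (1/(2π)) · (1π + 64π) = (1 + 64)/2 = 65/2.
So Σ_{n ∈ Z} |c_n|^2 = 65/2.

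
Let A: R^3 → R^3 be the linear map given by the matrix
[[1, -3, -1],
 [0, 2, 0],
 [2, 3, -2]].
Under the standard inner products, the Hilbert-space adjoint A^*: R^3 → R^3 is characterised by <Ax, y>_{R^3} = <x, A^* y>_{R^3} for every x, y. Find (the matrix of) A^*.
A^* = A^T =
[[1, 0, 2],
 [-3, 2, 3],
 [-1, 0, -2]]

For real matrices with standard dot products, the defining identity <Ax, y> = <x, A^* y> gives (Ax)^T y = x^T (A^*) y, i.e. x^T A^T y = x^T (A^*) y. Since this holds for all x, y, we must have A^* = A^T. Therefore
A^* =
[[1, 0, 2],
 [-3, 2, 3],
 [-1, 0, -2]].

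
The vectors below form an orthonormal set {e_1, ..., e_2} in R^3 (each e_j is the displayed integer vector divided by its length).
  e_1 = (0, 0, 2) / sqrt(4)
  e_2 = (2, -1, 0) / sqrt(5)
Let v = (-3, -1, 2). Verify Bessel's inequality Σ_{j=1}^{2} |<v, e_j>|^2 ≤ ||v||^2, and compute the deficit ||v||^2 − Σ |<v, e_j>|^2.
Σ |<v, e_j>|^2 = 9; ||v||^2 = 14; deficit = 5

Write each e_j = u_j / sqrt(<u_j, u_j>) where u_j is the displayed integer vector. Then <v, e_j> = <v, u_j> / sqrt(<u_j, u_j>), so |<v, e_j>|^2 = <v, u_j>^2 / <u_j, u_j>.
Coefficients: <v, e_1> = 4/sqrt(4), <v, e_2> = -5/sqrt(5).
Square and sum: Σ |<v, e_j>|^2 = 9.
Compute ||v||^2 = v·v = 14.
Deficit = 14 − 9 = 5 ≥ 0, confirming Bessel's inequality. (The deficit equals ||v − Σ <v,e_j> e_j||^2, the squared distance from v to span{e_j}.)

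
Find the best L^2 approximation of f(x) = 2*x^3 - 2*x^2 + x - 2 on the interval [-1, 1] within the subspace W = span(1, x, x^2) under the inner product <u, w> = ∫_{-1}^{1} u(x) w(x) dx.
g(x) = -2*x^2 + 11*x/5 - 2

The best approximation g ∈ W is the orthogonal projection of f onto W. Writing g = a_0 + a_1 x + a_2 x^2, the coefficients solve the normal equations G · a = b where
  G_{ij} = <φ_i, φ_j> and b_i = <f, φ_i>, with φ_0 = 1, φ_1 = x, φ_2 = x^2.
G =
  [2, 0, 2/3]
  [0, 2/3, 0]
  [2/3, 0, 2/5],
b = (-16/3, 22/15, -32/15).
Solving gives a_0 = -2, a_1 = 11/5, a_2 = -2, so
  g(x) = -2*x^2 + 11*x/5 - 2.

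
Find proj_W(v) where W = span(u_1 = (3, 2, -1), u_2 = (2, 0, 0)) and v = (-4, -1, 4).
proj_W(v) = (-4, -12/5, 6/5)

Set up U = [u_1 | ... | u_2] ∈ R^(3×2). The projector onto W = col(U) is P = U (U^T U)^(-1) U^T.
Compute U^T U =
  [14, 6]
  [6, 4],
and U^T v = (-18, -8).
Solve U^T U · c = U^T v for the coefficients: c = (-6/5, -1/5). The projection is proj_W(v) = U c.
Check: (v - proj_W(v)) · u_1 = 0  (should be 0).
Check: (v - proj_W(v)) · u_2 = 0  (should be 0).
Result: proj_W(v) = (-4, -12/5, 6/5).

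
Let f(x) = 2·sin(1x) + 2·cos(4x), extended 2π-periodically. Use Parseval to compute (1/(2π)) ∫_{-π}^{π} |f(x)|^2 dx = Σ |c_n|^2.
Σ |c_n|^2 = 4

Expand |f|^2 and use orthogonality of {sin(nx), cos(mx)} on [-π, π]:
  ∫_{-π}^{π} sin(nx)^2 dx = π, ∫ cos(mx)^2 dx = π, and cross terms integrate to 0.
So ∫_{-π}^{π} f(x)^2 dx = 2^2 · π + 2^2 · π = (4 + 4)π.
Divide by 2π: (4 + 4)/2 = 4.
By Parseval, this equals Σ |c_n|^2.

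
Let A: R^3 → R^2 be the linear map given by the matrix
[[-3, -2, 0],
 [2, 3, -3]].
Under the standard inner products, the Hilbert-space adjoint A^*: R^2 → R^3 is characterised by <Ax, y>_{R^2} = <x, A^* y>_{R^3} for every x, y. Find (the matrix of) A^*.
A^* = A^T =
[[-3, 2],
 [-2, 3],
 [0, -3]]

For real matrices with standard dot products, the defining identity <Ax, y> = <x, A^* y> gives (Ax)^T y = x^T (A^*) y, i.e. x^T A^T y = x^T (A^*) y. Since this holds for all x, y, we must have A^* = A^T. Therefore
A^* =
[[-3, 2],
 [-2, 3],
 [0, -3]].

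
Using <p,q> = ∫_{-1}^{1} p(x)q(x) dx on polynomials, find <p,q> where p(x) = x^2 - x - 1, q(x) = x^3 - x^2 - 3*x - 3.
<p,q> = 88/15

Expand the product: p(x)·q(x) = x^5 - 2*x^4 - 3*x^3 + x^2 + 6*x + 3.
∫_{-1}^{1} of each monomial x^k gives [2/(k+1) if k even, 0 if k odd]. Integrating term-by-term (or equivalently evaluating the antiderivative F(x) = x^6/6 - 2*x^5/5 - 3*x^4/4 + x^3/3 + 3*x^2 + 3*x at the endpoints):
  F(1) − F(−1) = 107/20 − (-31/60) = 88/15.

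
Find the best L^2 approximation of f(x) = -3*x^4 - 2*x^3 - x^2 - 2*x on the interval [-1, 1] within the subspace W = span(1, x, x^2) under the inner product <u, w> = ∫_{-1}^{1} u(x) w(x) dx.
g(x) = -25*x^2/7 - 16*x/5 + 9/35

The best approximation g ∈ W is the orthogonal projection of f onto W. Writing g = a_0 + a_1 x + a_2 x^2, the coefficients solve the normal equations G · a = b where
  G_{ij} = <φ_i, φ_j> and b_i = <f, φ_i>, with φ_0 = 1, φ_1 = x, φ_2 = x^2.
G =
  [2, 0, 2/3]
  [0, 2/3, 0]
  [2/3, 0, 2/5],
b = (-28/15, -32/15, -44/35).
Solving gives a_0 = 9/35, a_1 = -16/5, a_2 = -25/7, so
  g(x) = -25*x^2/7 - 16*x/5 + 9/35.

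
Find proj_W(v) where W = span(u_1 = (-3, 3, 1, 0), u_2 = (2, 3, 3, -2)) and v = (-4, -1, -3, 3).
proj_W(v) = (-998/229, -327/229, -639/229, 530/229)

Set up U = [u_1 | ... | u_2] ∈ R^(4×2). The projector onto W = col(U) is P = U (U^T U)^(-1) U^T.
Compute U^T U =
  [19, 6]
  [6, 26],
and U^T v = (6, -26).
Solve U^T U · c = U^T v for the coefficients: c = (156/229, -265/229). The projection is proj_W(v) = U c.
Check: (v - proj_W(v)) · u_1 = 0  (should be 0).
Check: (v - proj_W(v)) · u_2 = 0  (should be 0).
Result: proj_W(v) = (-998/229, -327/229, -639/229, 530/229).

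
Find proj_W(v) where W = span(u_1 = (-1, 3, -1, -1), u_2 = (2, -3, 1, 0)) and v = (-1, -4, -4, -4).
proj_W(v) = (7/4, -3/4, 1/4, -5/4)

Set up U = [u_1 | ... | u_2] ∈ R^(4×2). The projector onto W = col(U) is P = U (U^T U)^(-1) U^T.
Compute U^T U =
  [12, -12]
  [-12, 14],
and U^T v = (-3, 6).
Solve U^T U · c = U^T v for the coefficients: c = (5/4, 3/2). The projection is proj_W(v) = U c.
Check: (v - proj_W(v)) · u_1 = 0  (should be 0).
Check: (v - proj_W(v)) · u_2 = 0  (should be 0).
Result: proj_W(v) = (7/4, -3/4, 1/4, -5/4).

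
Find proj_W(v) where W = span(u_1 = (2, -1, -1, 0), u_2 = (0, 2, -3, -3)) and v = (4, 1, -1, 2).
proj_W(v) = (354/131, -205/131, -135/131, 42/131)

Set up U = [u_1 | ... | u_2] ∈ R^(4×2). The projector onto W = col(U) is P = U (U^T U)^(-1) U^T.
Compute U^T U =
  [6, 1]
  [1, 22],
and U^T v = (8, -1).
Solve U^T U · c = U^T v for the coefficients: c = (177/131, -14/131). The projection is proj_W(v) = U c.
Check: (v - proj_W(v)) · u_1 = 0  (should be 0).
Check: (v - proj_W(v)) · u_2 = 0  (should be 0).
Result: proj_W(v) = (354/131, -205/131, -135/131, 42/131).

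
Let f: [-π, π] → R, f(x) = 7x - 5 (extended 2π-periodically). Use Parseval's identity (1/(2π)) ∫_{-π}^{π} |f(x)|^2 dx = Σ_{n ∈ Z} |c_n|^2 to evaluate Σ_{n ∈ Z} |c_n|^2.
Σ |c_n|^2 = 49π^2/3 + 25

Expand and integrate term by term over [-π, π]:
  ∫ (7x)^2 dx = 49·(2π^3/3); ∫ 2·7·(-5)·x dx = 0 (odd integrand); ∫ (-5)^2 dx = 25·2π.
So (1/(2π)) ∫_{-π}^{π} (7x - 5)^2 dx = 49π^2/3 + 25 = 49π^2/3 + 25.
Parseval ⇒ Σ |c_n|^2 = 49π^2/3 + 25.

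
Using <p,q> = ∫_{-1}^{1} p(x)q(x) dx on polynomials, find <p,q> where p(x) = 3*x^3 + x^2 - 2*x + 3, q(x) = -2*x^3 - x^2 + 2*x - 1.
<p,q> = -992/105

Expand the product: p(x)·q(x) = -6*x^6 - 5*x^5 + 9*x^4 - 5*x^3 - 8*x^2 + 8*x - 3.
∫_{-1}^{1} of each monomial x^k gives [2/(k+1) if k even, 0 if k odd]. Integrating term-by-term (or equivalently evaluating the antiderivative F(x) = -6*x^7/7 - 5*x^6/6 + 9*x^5/5 - 5*x^4/4 - 8*x^3/3 + 4*x^2 - 3*x at the endpoints):
  F(1) − F(−1) = -393/140 − (2789/420) = -992/105.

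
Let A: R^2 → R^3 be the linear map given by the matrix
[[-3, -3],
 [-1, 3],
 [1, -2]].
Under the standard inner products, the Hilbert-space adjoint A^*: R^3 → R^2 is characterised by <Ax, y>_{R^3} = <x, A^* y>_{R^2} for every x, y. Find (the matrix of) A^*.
A^* = A^T =
[[-3, -1, 1],
 [-3, 3, -2]]

For real matrices with standard dot products, the defining identity <Ax, y> = <x, A^* y> gives (Ax)^T y = x^T (A^*) y, i.e. x^T A^T y = x^T (A^*) y. Since this holds for all x, y, we must have A^* = A^T. Therefore
A^* =
[[-3, -1, 1],
 [-3, 3, -2]].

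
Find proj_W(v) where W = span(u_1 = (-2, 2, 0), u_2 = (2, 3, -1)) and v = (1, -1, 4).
proj_W(v) = (7/27, -47/27, 8/27)

Set up U = [u_1 | ... | u_2] ∈ R^(3×2). The projector onto W = col(U) is P = U (U^T U)^(-1) U^T.
Compute U^T U =
  [8, 2]
  [2, 14],
and U^T v = (-4, -5).
Solve U^T U · c = U^T v for the coefficients: c = (-23/54, -8/27). The projection is proj_W(v) = U c.
Check: (v - proj_W(v)) · u_1 = 0  (should be 0).
Check: (v - proj_W(v)) · u_2 = 0  (should be 0).
Result: proj_W(v) = (7/27, -47/27, 8/27).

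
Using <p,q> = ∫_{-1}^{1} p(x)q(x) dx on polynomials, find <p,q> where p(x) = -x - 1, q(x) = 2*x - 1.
<p,q> = 2/3

Expand the product: p(x)·q(x) = -2*x^2 - x + 1.
∫_{-1}^{1} of each monomial x^k gives [2/(k+1) if k even, 0 if k odd]. Integrating term-by-term (or equivalently evaluating the antiderivative F(x) = -2*x^3/3 - x^2/2 + x at the endpoints):
  F(1) − F(−1) = -1/6 − (-5/6) = 2/3.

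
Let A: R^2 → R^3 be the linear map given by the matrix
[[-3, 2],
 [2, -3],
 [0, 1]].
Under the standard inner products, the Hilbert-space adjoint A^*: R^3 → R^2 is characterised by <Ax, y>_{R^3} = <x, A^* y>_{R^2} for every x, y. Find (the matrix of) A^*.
A^* = A^T =
[[-3, 2, 0],
 [2, -3, 1]]

For real matrices with standard dot products, the defining identity <Ax, y> = <x, A^* y> gives (Ax)^T y = x^T (A^*) y, i.e. x^T A^T y = x^T (A^*) y. Since this holds for all x, y, we must have A^* = A^T. Therefore
A^* =
[[-3, 2, 0],
 [2, -3, 1]].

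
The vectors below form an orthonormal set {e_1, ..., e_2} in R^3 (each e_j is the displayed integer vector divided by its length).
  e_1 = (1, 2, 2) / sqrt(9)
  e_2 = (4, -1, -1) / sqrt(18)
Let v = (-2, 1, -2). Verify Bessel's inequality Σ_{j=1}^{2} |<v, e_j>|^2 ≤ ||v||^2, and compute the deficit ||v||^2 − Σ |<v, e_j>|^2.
Σ |<v, e_j>|^2 = 9/2; ||v||^2 = 9; deficit = 9/2

Write each e_j = u_j / sqrt(<u_j, u_j>) where u_j is the displayed integer vector. Then <v, e_j> = <v, u_j> / sqrt(<u_j, u_j>), so |<v, e_j>|^2 = <v, u_j>^2 / <u_j, u_j>.
Coefficients: <v, e_1> = -4/sqrt(9), <v, e_2> = -7/sqrt(18).
Square and sum: Σ |<v, e_j>|^2 = 9/2.
Compute ||v||^2 = v·v = 9.
Deficit = 9 − 9/2 = 9/2 ≥ 0, confirming Bessel's inequality. (The deficit equals ||v − Σ <v,e_j> e_j||^2, the squared distance from v to span{e_j}.)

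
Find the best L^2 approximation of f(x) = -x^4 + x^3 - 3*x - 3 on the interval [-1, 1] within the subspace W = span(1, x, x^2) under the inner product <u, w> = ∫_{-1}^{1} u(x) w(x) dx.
g(x) = -6*x^2/7 - 12*x/5 - 102/35

The best approximation g ∈ W is the orthogonal projection of f onto W. Writing g = a_0 + a_1 x + a_2 x^2, the coefficients solve the normal equations G · a = b where
  G_{ij} = <φ_i, φ_j> and b_i = <f, φ_i>, with φ_0 = 1, φ_1 = x, φ_2 = x^2.
G =
  [2, 0, 2/3]
  [0, 2/3, 0]
  [2/3, 0, 2/5],
b = (-32/5, -8/5, -16/7).
Solving gives a_0 = -102/35, a_1 = -12/5, a_2 = -6/7, so
  g(x) = -6*x^2/7 - 12*x/5 - 102/35.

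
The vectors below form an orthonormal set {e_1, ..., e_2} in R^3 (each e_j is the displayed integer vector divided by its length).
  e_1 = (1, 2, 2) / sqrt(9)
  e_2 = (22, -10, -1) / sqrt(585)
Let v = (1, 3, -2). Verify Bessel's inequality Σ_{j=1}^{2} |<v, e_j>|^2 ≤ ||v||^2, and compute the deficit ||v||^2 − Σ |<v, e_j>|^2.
Σ |<v, e_j>|^2 = 69/65; ||v||^2 = 14; deficit = 841/65

Write each e_j = u_j / sqrt(<u_j, u_j>) where u_j is the displayed integer vector. Then <v, e_j> = <v, u_j> / sqrt(<u_j, u_j>), so |<v, e_j>|^2 = <v, u_j>^2 / <u_j, u_j>.
Coefficients: <v, e_1> = 3/sqrt(9), <v, e_2> = -6/sqrt(585).
Square and sum: Σ |<v, e_j>|^2 = 69/65.
Compute ||v||^2 = v·v = 14.
Deficit = 14 − 69/65 = 841/65 ≥ 0, confirming Bessel's inequality. (The deficit equals ||v − Σ <v,e_j> e_j||^2, the squared distance from v to span{e_j}.)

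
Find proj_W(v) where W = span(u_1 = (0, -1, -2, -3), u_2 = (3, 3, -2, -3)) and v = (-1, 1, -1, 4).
proj_W(v) = (-45/167, 151/334, 271/167, 813/334)

Set up U = [u_1 | ... | u_2] ∈ R^(4×2). The projector onto W = col(U) is P = U (U^T U)^(-1) U^T.
Compute U^T U =
  [14, 10]
  [10, 31],
and U^T v = (-11, -10).
Solve U^T U · c = U^T v for the coefficients: c = (-241/334, -15/167). The projection is proj_W(v) = U c.
Check: (v - proj_W(v)) · u_1 = 0  (should be 0).
Check: (v - proj_W(v)) · u_2 = 0  (should be 0).
Result: proj_W(v) = (-45/167, 151/334, 271/167, 813/334).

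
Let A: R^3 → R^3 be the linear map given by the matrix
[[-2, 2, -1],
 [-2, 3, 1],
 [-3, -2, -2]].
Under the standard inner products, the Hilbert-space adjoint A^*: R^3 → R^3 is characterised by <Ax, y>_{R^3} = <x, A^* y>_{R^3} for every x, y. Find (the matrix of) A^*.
A^* = A^T =
[[-2, -2, -3],
 [2, 3, -2],
 [-1, 1, -2]]

For real matrices with standard dot products, the defining identity <Ax, y> = <x, A^* y> gives (Ax)^T y = x^T (A^*) y, i.e. x^T A^T y = x^T (A^*) y. Since this holds for all x, y, we must have A^* = A^T. Therefore
A^* =
[[-2, -2, -3],
 [2, 3, -2],
 [-1, 1, -2]].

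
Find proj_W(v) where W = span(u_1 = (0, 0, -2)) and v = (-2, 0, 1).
proj_W(v) = (0, 0, 1)

Set up U = [u_1 | ... | u_1] ∈ R^(3×1). The projector onto W = col(U) is P = U (U^T U)^(-1) U^T.
Compute U^T U =
  [4],
and U^T v = (-2).
Solve U^T U · c = U^T v for the coefficients: c = (-1/2). The projection is proj_W(v) = U c.
Check: (v - proj_W(v)) · u_1 = 0  (should be 0).
Result: proj_W(v) = (0, 0, 1).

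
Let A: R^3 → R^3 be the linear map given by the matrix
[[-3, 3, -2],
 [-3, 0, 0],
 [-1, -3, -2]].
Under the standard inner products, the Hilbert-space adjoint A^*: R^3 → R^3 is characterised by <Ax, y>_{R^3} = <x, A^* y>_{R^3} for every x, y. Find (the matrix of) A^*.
A^* = A^T =
[[-3, -3, -1],
 [3, 0, -3],
 [-2, 0, -2]]

For real matrices with standard dot products, the defining identity <Ax, y> = <x, A^* y> gives (Ax)^T y = x^T (A^*) y, i.e. x^T A^T y = x^T (A^*) y. Since this holds for all x, y, we must have A^* = A^T. Therefore
A^* =
[[-3, -3, -1],
 [3, 0, -3],
 [-2, 0, -2]].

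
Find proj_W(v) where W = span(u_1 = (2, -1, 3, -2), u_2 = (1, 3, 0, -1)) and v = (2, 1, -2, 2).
proj_W(v) = (-99/197, 263/197, -240/197, 99/197)

Set up U = [u_1 | ... | u_2] ∈ R^(4×2). The projector onto W = col(U) is P = U (U^T U)^(-1) U^T.
Compute U^T U =
  [18, 1]
  [1, 11],
and U^T v = (-7, 3).
Solve U^T U · c = U^T v for the coefficients: c = (-80/197, 61/197). The projection is proj_W(v) = U c.
Check: (v - proj_W(v)) · u_1 = 0  (should be 0).
Check: (v - proj_W(v)) · u_2 = 0  (should be 0).
Result: proj_W(v) = (-99/197, 263/197, -240/197, 99/197).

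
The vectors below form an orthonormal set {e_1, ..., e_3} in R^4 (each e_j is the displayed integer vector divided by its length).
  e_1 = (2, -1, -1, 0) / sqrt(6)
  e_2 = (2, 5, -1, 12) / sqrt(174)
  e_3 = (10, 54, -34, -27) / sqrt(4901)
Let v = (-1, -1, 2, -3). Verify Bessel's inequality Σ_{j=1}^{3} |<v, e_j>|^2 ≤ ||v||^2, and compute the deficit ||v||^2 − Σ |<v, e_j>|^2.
Σ |<v, e_j>|^2 = 2310/169; ||v||^2 = 15; deficit = 225/169

Write each e_j = u_j / sqrt(<u_j, u_j>) where u_j is the displayed integer vector. Then <v, e_j> = <v, u_j> / sqrt(<u_j, u_j>), so |<v, e_j>|^2 = <v, u_j>^2 / <u_j, u_j>.
Coefficients: <v, e_1> = -3/sqrt(6), <v, e_2> = -45/sqrt(174), <v, e_3> = -51/sqrt(4901).
Square and sum: Σ |<v, e_j>|^2 = 2310/169.
Compute ||v||^2 = v·v = 15.
Deficit = 15 − 2310/169 = 225/169 ≥ 0, confirming Bessel's inequality. (The deficit equals ||v − Σ <v,e_j> e_j||^2, the squared distance from v to span{e_j}.)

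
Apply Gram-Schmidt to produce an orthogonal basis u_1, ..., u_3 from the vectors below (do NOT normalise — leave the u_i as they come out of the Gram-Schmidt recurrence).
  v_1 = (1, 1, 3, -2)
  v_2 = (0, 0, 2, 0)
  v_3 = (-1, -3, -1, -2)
Orthogonal basis:
  u_1 = (1, 1, 3, -2)
  u_2 = (-2/5, -2/5, 4/5, 4/5)
  u_3 = (-1, -3, 0, -2)

Apply the Gram-Schmidt recurrence
  u_1 = v_1
  u_i = v_i − Σ_{j<i} ((v_i · u_j) / (u_j · u_j)) · u_j.

Step by step this gives:
  u_1 = (1, 1, 3, -2)
  u_2 = (-2/5, -2/5, 4/5, 4/5)
  u_3 = (-1, -3, 0, -2)

Orthogonality check:
  u_2 · u_1 = 0 (should be 0)
  u_3 · u_1 = 0 (should be 0)
  u_3 · u_2 = 0 (should be 0)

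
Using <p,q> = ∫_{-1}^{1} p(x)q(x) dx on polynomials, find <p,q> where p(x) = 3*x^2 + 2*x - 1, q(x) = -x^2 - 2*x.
<p,q> = -16/5

Expand the product: p(x)·q(x) = -3*x^4 - 8*x^3 - 3*x^2 + 2*x.
∫_{-1}^{1} of each monomial x^k gives [2/(k+1) if k even, 0 if k odd]. Integrating term-by-term (or equivalently evaluating the antiderivative F(x) = -3*x^5/5 - 2*x^4 - x^3 + x^2 at the endpoints):
  F(1) − F(−1) = -13/5 − (3/5) = -16/5.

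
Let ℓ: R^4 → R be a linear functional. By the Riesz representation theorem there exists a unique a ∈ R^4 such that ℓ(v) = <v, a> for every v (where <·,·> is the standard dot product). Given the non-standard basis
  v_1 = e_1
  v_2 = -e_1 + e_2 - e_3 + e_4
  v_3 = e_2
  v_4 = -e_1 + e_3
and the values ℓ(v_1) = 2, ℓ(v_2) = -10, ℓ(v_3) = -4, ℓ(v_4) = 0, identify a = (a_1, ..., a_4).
a = (2, -4, 2, -2)

Write a = (a_1, ..., a_4) in the standard basis. For each basis vector v_i, ℓ(v_i) = <v_i, a> is a linear equation in the a_j's. Collect the n equations into a matrix system V a = ℓ, where row i of V is v_i (expressed in the standard basis). Since V is invertible (lower-triangular with 1s on the diagonal, up to permutation), solve by back-substitution:
  V =
[[1, 0, 0, 0],
 [-1, 1, -1, 1],
 [0, 1, 0, 0],
 [-1, 0, 1, 0]]
  V a = (2, -10, -4, 0)
Solving gives a = (2, -4, 2, -2).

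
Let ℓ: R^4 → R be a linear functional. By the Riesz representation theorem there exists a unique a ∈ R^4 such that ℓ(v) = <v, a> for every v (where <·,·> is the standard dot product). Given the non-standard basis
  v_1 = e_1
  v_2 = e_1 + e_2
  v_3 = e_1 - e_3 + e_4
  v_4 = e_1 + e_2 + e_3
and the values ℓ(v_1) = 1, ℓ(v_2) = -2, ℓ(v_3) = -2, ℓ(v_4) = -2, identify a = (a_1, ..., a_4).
a = (1, -3, 0, -3)

Write a = (a_1, ..., a_4) in the standard basis. For each basis vector v_i, ℓ(v_i) = <v_i, a> is a linear equation in the a_j's. Collect the n equations into a matrix system V a = ℓ, where row i of V is v_i (expressed in the standard basis). Since V is invertible (lower-triangular with 1s on the diagonal, up to permutation), solve by back-substitution:
  V =
[[1, 0, 0, 0],
 [1, 1, 0, 0],
 [1, 0, -1, 1],
 [1, 1, 1, 0]]
  V a = (1, -2, -2, -2)
Solving gives a = (1, -3, 0, -3).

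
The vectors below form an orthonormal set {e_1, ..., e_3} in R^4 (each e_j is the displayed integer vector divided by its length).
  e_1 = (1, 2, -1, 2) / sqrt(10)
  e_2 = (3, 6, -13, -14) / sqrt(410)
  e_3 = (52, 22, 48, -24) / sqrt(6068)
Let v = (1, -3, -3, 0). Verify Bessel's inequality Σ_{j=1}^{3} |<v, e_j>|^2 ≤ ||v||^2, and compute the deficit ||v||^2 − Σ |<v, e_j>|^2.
Σ |<v, e_j>|^2 = 219/37; ||v||^2 = 19; deficit = 484/37

Write each e_j = u_j / sqrt(<u_j, u_j>) where u_j is the displayed integer vector. Then <v, e_j> = <v, u_j> / sqrt(<u_j, u_j>), so |<v, e_j>|^2 = <v, u_j>^2 / <u_j, u_j>.
Coefficients: <v, e_1> = -2/sqrt(10), <v, e_2> = 24/sqrt(410), <v, e_3> = -158/sqrt(6068).
Square and sum: Σ |<v, e_j>|^2 = 219/37.
Compute ||v||^2 = v·v = 19.
Deficit = 19 − 219/37 = 484/37 ≥ 0, confirming Bessel's inequality. (The deficit equals ||v − Σ <v,e_j> e_j||^2, the squared distance from v to span{e_j}.)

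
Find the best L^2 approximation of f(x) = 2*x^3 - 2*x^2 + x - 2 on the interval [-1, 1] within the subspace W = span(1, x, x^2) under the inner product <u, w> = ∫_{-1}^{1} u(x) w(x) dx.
g(x) = -2*x^2 + 11*x/5 - 2

The best approximation g ∈ W is the orthogonal projection of f onto W. Writing g = a_0 + a_1 x + a_2 x^2, the coefficients solve the normal equations G · a = b where
  G_{ij} = <φ_i, φ_j> and b_i = <f, φ_i>, with φ_0 = 1, φ_1 = x, φ_2 = x^2.
G =
  [2, 0, 2/3]
  [0, 2/3, 0]
  [2/3, 0, 2/5],
b = (-16/3, 22/15, -32/15).
Solving gives a_0 = -2, a_1 = 11/5, a_2 = -2, so
  g(x) = -2*x^2 + 11*x/5 - 2.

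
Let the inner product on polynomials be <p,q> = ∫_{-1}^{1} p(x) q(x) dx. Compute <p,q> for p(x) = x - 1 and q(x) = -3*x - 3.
<p,q> = 4

Expand the product: p(x)·q(x) = 3 - 3*x^2.
∫_{-1}^{1} of each monomial x^k gives [2/(k+1) if k even, 0 if k odd]. Integrating term-by-term (or equivalently evaluating the antiderivative F(x) = -x^3 + 3*x at the endpoints):
  F(1) − F(−1) = 2 − (-2) = 4.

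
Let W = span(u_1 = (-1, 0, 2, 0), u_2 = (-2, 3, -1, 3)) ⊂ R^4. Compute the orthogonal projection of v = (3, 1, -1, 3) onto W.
proj_W(v) = (9/23, 21/23, -53/23, 21/23)

Set up U = [u_1 | ... | u_2] ∈ R^(4×2). The projector onto W = col(U) is P = U (U^T U)^(-1) U^T.
Compute U^T U =
  [5, 0]
  [0, 23],
and U^T v = (-5, 7).
Solve U^T U · c = U^T v for the coefficients: c = (-1, 7/23). The projection is proj_W(v) = U c.
Check: (v - proj_W(v)) · u_1 = 0  (should be 0).
Check: (v - proj_W(v)) · u_2 = 0  (should be 0).
Result: proj_W(v) = (9/23, 21/23, -53/23, 21/23).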